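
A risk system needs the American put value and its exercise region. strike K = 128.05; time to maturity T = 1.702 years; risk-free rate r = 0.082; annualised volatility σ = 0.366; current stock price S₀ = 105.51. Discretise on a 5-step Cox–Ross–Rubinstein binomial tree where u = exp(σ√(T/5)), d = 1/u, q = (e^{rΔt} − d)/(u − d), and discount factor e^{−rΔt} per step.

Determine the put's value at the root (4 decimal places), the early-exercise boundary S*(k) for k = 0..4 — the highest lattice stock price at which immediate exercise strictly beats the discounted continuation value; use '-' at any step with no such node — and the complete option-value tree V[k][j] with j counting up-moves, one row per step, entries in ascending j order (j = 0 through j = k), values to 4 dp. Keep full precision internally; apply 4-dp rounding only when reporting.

Δt=0.34040, u=1.23805, d=0.80772, q=0.51259, disc=e^(-rΔt)=0.97247
k=5 terminal: V=max(K-S,0) → 91.7755 72.4496 42.8273 0.0000 0.0000 0.0000
k=4: j=0 S=44.9096 intr=83.1404 cont=79.6156 V=83.1404[EX]; j=1 S=68.8362 intr=59.2138 cont=55.6890 V=59.2138[EX]; j=2 S=105.5100 intr=22.5400 cont=20.2997 V=22.5400[EX]; j=3 S=161.7226 intr=0.0000 cont=0.0000 V=0.0000[hold]; j=4 S=247.8836 intr=0.0000 cont=0.0000 V=0.0000[hold]  S*(4)=105.5100
k=3: j=0 S=55.6004 intr=72.4496 cont=68.9248 V=72.4496[EX]; j=1 S=85.2227 intr=42.8273 cont=39.3025 V=42.8273[EX]; j=2 S=130.6268 intr=0.0000 cont=10.6837 V=10.6837[hold]; j=3 S=200.2208 intr=0.0000 cont=0.0000 V=0.0000[hold]  S*(3)=85.2227
k=2: j=0 S=68.8362 intr=59.2138 cont=55.6890 V=59.2138[EX]; j=1 S=105.5100 intr=22.5400 cont=25.6253 V=25.6253[hold]; j=2 S=161.7226 intr=0.0000 cont=5.0639 V=5.0639[hold]  S*(2)=68.8362
k=1: j=0 S=85.2227 intr=42.8273 cont=40.8405 V=42.8273[EX]; j=1 S=130.6268 intr=0.0000 cont=14.6704 V=14.6704[hold]  S*(1)=85.2227
k=0: j=0 S=105.5100 intr=22.5400 cont=27.6126 V=27.6126[hold]  S*(0)=-

price = 27.6126
boundary = - 85.2227 68.8362 85.2227 105.5100
tree:
27.6126
42.8273 14.6704
59.2138 25.6253 5.0639
72.4496 42.8273 10.6837 0.0000
83.1404 59.2138 22.5400 0.0000 0.0000
91.7755 72.4496 42.8273 0.0000 0.0000 0.0000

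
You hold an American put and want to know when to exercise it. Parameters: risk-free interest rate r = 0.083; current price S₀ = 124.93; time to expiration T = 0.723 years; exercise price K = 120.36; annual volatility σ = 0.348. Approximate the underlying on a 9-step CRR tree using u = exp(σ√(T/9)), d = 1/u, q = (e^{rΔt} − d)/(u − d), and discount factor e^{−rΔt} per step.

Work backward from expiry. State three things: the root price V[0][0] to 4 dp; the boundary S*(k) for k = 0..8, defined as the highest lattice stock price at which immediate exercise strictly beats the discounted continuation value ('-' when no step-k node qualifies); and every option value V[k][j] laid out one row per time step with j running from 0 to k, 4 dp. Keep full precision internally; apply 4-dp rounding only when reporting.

price = 9.8531
boundary = - - - - 84.2019 92.9304 84.2019 92.9304 102.5638
tree:
9.8531
14.2947 5.7018
20.1493 8.8399 2.7522
27.4894 13.3398 4.6190 0.9891
36.1581 19.4958 7.5819 1.8241 0.1973
44.0669 27.4296 12.1054 3.3218 0.4047 0.0000
51.2328 36.1581 18.6547 5.9523 0.8301 0.0000 0.0000
57.7256 44.0669 27.4296 10.4427 1.7027 0.0000 0.0000 0.0000
63.6086 51.2328 36.1581 17.7962 3.4927 0.0000 0.0000 0.0000 0.0000
68.9390 57.7256 44.0669 27.4296 7.1642 0.0000 0.0000 0.0000 0.0000 0.0000

Δt=0.08033, u=1.10366, d=0.90607, q=0.50922, disc=e^(-rΔt)=0.99335
k=9 terminal: V=max(K-S,0) → 68.9390 57.7256 44.0669 27.4296 7.1642 0.0000 0.0000 0.0000 0.0000 0.0000
k=8: j=0 S=56.7514 intr=63.6086 cont=62.8087 V=63.6086[EX]; j=1 S=69.1272 intr=51.2328 cont=50.4329 V=51.2328[EX]; j=2 S=84.2019 intr=36.1581 cont=35.3583 V=36.1581[EX]; j=3 S=102.5638 intr=17.7962 cont=16.9963 V=17.7962[EX]; j=4 S=124.9300 intr=0.0000 cont=3.4927 V=3.4927[hold]; j=5 S=152.1736 intr=0.0000 cont=0.0000 V=0.0000[hold]; j=6 S=185.3582 intr=0.0000 cont=0.0000 V=0.0000[hold]; j=7 S=225.7794 intr=0.0000 cont=0.0000 V=0.0000[hold]; j=8 S=275.0152 intr=0.0000 cont=0.0000 V=0.0000[hold]  S*(8)=102.5638
k=7: j=0 S=62.6344 intr=57.7256 cont=56.9257 V=57.7256[EX]; j=1 S=76.2931 intr=44.0669 cont=43.2670 V=44.0669[EX]; j=2 S=92.9304 intr=27.4296 cont=26.6297 V=27.4296[EX]; j=3 S=113.1958 intr=7.1642 cont=10.4427 V=10.4427[hold]; j=4 S=137.8805 intr=0.0000 cont=1.7027 V=1.7027[hold]; j=5 S=167.9483 intr=0.0000 cont=0.0000 V=0.0000[hold]; j=6 S=204.5728 intr=0.0000 cont=0.0000 V=0.0000[hold]; j=7 S=249.1842 intr=0.0000 cont=0.0000 V=0.0000[hold]  S*(7)=92.9304
k=6: j=0 S=69.1272 intr=51.2328 cont=50.4329 V=51.2328[EX]; j=1 S=84.2019 intr=36.1581 cont=35.3583 V=36.1581[EX]; j=2 S=102.5638 intr=17.7962 cont=18.6547 V=18.6547[hold]; j=3 S=124.9300 intr=0.0000 cont=5.9523 V=5.9523[hold]; j=4 S=152.1736 intr=0.0000 cont=0.8301 V=0.8301[hold]; j=5 S=185.3582 intr=0.0000 cont=0.0000 V=0.0000[hold]; j=6 S=225.7794 intr=0.0000 cont=0.0000 V=0.0000[hold]  S*(6)=84.2019
k=5: j=0 S=76.2931 intr=44.0669 cont=43.2670 V=44.0669[EX]; j=1 S=92.9304 intr=27.4296 cont=27.0640 V=27.4296[EX]; j=2 S=113.1958 intr=7.1642 cont=12.1054 V=12.1054[hold]; j=3 S=137.8805 intr=0.0000 cont=3.3218 V=3.3218[hold]; j=4 S=167.9483 intr=0.0000 cont=0.4047 V=0.4047[hold]; j=5 S=204.5728 intr=0.0000 cont=0.0000 V=0.0000[hold]  S*(5)=92.9304
k=4: j=0 S=84.2019 intr=36.1581 cont=35.3583 V=36.1581[EX]; j=1 S=102.5638 intr=17.7962 cont=19.4958 V=19.4958[hold]; j=2 S=124.9300 intr=0.0000 cont=7.5819 V=7.5819[hold]; j=3 S=152.1736 intr=0.0000 cont=1.8241 V=1.8241[hold]; j=4 S=185.3582 intr=0.0000 cont=0.1973 V=0.1973[hold]  S*(4)=84.2019
k=3: j=0 S=92.9304 intr=27.4296 cont=27.4894 V=27.4894[hold]; j=1 S=113.1958 intr=7.1642 cont=13.3398 V=13.3398[hold]; j=2 S=137.8805 intr=0.0000 cont=4.6190 V=4.6190[hold]; j=3 S=167.9483 intr=0.0000 cont=0.9891 V=0.9891[hold]  S*(3)=-
k=2: j=0 S=102.5638 intr=17.7962 cont=20.1493 V=20.1493[hold]; j=1 S=124.9300 intr=0.0000 cont=8.8399 V=8.8399[hold]; j=2 S=152.1736 intr=0.0000 cont=2.7522 V=2.7522[hold]  S*(2)=-
k=1: j=0 S=113.1958 intr=7.1642 cont=14.2947 V=14.2947[hold]; j=1 S=137.8805 intr=0.0000 cont=5.7018 V=5.7018[hold]  S*(1)=-
k=0: j=0 S=124.9300 intr=0.0000 cont=9.8531 V=9.8531[hold]  S*(0)=-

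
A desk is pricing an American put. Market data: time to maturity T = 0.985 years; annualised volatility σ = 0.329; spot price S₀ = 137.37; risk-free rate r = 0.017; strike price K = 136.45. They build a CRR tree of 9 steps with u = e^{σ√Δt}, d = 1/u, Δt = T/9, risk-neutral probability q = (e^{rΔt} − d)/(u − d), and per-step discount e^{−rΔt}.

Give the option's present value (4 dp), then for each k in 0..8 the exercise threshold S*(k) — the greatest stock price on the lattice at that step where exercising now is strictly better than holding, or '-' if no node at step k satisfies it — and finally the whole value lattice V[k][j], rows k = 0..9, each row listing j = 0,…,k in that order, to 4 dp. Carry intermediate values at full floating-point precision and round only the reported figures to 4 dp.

price = 16.7524
boundary = - - - - 88.8824 79.7162 88.8824 99.1025 110.4978
tree:
16.7524
22.7478 10.3573
30.0347 14.9843 5.4120
38.4415 21.0928 8.4606 2.1481
47.5676 28.7570 12.9165 3.6923 0.4925
56.7338 37.7760 19.1506 6.2494 0.9514 0.0000
64.9547 47.5676 27.3720 10.3663 1.8378 0.0000 0.0000
72.3278 56.7338 37.3475 16.7297 3.5500 0.0000 0.0000 0.0000
78.9405 64.9547 47.5676 25.9522 6.8575 0.0000 0.0000 0.0000 0.0000
84.8713 72.3278 56.7338 37.3475 13.2466 0.0000 0.0000 0.0000 0.0000 0.0000

Δt=0.10944, u=1.11499, d=0.89687, q=0.48135, disc=e^(-rΔt)=0.99814
k=9 terminal: V=max(K-S,0) → 84.8713 72.3278 56.7338 37.3475 13.2466 0.0000 0.0000 0.0000 0.0000 0.0000
k=8: j=0 S=57.5095 intr=78.9405 cont=78.6869 V=78.9405[EX]; j=1 S=71.4953 intr=64.9547 cont=64.7011 V=64.9547[EX]; j=2 S=88.8824 intr=47.5676 cont=47.3140 V=47.5676[EX]; j=3 S=110.4978 intr=25.9522 cont=25.6985 V=25.9522[EX]; j=4 S=137.3700 intr=0.0000 cont=6.8575 V=6.8575[hold]; j=5 S=170.7773 intr=0.0000 cont=0.0000 V=0.0000[hold]; j=6 S=212.3089 intr=0.0000 cont=0.0000 V=0.0000[hold]; j=7 S=263.9407 intr=0.0000 cont=0.0000 V=0.0000[hold]; j=8 S=328.1289 intr=0.0000 cont=0.0000 V=0.0000[hold]  S*(8)=110.4978
k=7: j=0 S=64.1222 intr=72.3278 cont=72.0742 V=72.3278[EX]; j=1 S=79.7162 intr=56.7338 cont=56.4802 V=56.7338[EX]; j=2 S=99.1025 intr=37.3475 cont=37.0938 V=37.3475[EX]; j=3 S=123.2034 intr=13.2466 cont=16.7297 V=16.7297[hold]; j=4 S=153.1655 intr=0.0000 cont=3.5500 V=3.5500[hold]; j=5 S=190.4141 intr=0.0000 cont=0.0000 V=0.0000[hold]; j=6 S=236.7213 intr=0.0000 cont=0.0000 V=0.0000[hold]; j=7 S=294.2899 intr=0.0000 cont=0.0000 V=0.0000[hold]  S*(7)=99.1025
k=6: j=0 S=71.4953 intr=64.9547 cont=64.7011 V=64.9547[EX]; j=1 S=88.8824 intr=47.5676 cont=47.3140 V=47.5676[EX]; j=2 S=110.4978 intr=25.9522 cont=27.3720 V=27.3720[hold]; j=3 S=137.3700 intr=0.0000 cont=10.3663 V=10.3663[hold]; j=4 S=170.7773 intr=0.0000 cont=1.8378 V=1.8378[hold]; j=5 S=212.3089 intr=0.0000 cont=0.0000 V=0.0000[hold]; j=6 S=263.9407 intr=0.0000 cont=0.0000 V=0.0000[hold]  S*(6)=88.8824
k=5: j=0 S=79.7162 intr=56.7338 cont=56.4802 V=56.7338[EX]; j=1 S=99.1025 intr=37.3475 cont=37.7760 V=37.7760[hold]; j=2 S=123.2034 intr=13.2466 cont=19.1506 V=19.1506[hold]; j=3 S=153.1655 intr=0.0000 cont=6.2494 V=6.2494[hold]; j=4 S=190.4141 intr=0.0000 cont=0.9514 V=0.9514[hold]; j=5 S=236.7213 intr=0.0000 cont=0.0000 V=0.0000[hold]  S*(5)=79.7162
k=4: j=0 S=88.8824 intr=47.5676 cont=47.5199 V=47.5676[EX]; j=1 S=110.4978 intr=25.9522 cont=28.7570 V=28.7570[hold]; j=2 S=137.3700 intr=0.0000 cont=12.9165 V=12.9165[hold]; j=3 S=170.7773 intr=0.0000 cont=3.6923 V=3.6923[hold]; j=4 S=212.3089 intr=0.0000 cont=0.4925 V=0.4925[hold]  S*(4)=88.8824
k=3: j=0 S=99.1025 intr=37.3475 cont=38.4415 V=38.4415[hold]; j=1 S=123.2034 intr=13.2466 cont=21.0928 V=21.0928[hold]; j=2 S=153.1655 intr=0.0000 cont=8.4606 V=8.4606[hold]; j=3 S=190.4141 intr=0.0000 cont=2.1481 V=2.1481[hold]  S*(3)=-
k=2: j=0 S=110.4978 intr=25.9522 cont=30.0347 V=30.0347[hold]; j=1 S=137.3700 intr=0.0000 cont=14.9843 V=14.9843[hold]; j=2 S=170.7773 intr=0.0000 cont=5.4120 V=5.4120[hold]  S*(2)=-
k=1: j=0 S=123.2034 intr=13.2466 cont=22.7478 V=22.7478[hold]; j=1 S=153.1655 intr=0.0000 cont=10.3573 V=10.3573[hold]  S*(1)=-
k=0: j=0 S=137.3700 intr=0.0000 cont=16.7524 V=16.7524[hold]  S*(0)=-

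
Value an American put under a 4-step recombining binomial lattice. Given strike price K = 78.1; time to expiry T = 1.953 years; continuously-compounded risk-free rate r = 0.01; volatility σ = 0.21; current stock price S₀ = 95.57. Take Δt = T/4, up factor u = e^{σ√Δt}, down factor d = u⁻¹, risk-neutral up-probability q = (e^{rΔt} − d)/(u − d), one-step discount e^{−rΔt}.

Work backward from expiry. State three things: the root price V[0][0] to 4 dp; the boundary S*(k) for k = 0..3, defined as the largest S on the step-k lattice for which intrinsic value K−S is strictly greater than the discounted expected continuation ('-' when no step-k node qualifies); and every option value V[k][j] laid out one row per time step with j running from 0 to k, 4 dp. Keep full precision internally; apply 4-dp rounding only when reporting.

price = 3.6524
boundary = - - - 61.5375
tree:
3.6524
6.1838 0.9473
10.2604 1.8306 0.0000
16.5625 3.5377 0.0000 0.0000
24.9611 6.8365 0.0000 0.0000 0.0000

params: Δt=0.48825 u=1.15805 d=0.86352 q=0.48000 e^(-rΔt)=0.99513
t_4 payoffs: 24.9611 6.8365 0.0000 0.0000 0.0000
t_3: node(3,0) S=61.5375 payoff=16.5625 vs cont=16.1821 → 16.5625 [stop]  node(3,1) S=82.5267 payoff=0.0000 vs cont=3.5377 → 3.5377 [wait]  node(3,2) S=110.6748 payoff=0.0000 vs cont=0.0000 → 0.0000 [wait]  node(3,3) S=148.4237 payoff=0.0000 vs cont=0.0000 → 0.0000 [wait]  ⇒ S*(3)=61.5375
t_2: node(2,0) S=71.2635 payoff=6.8365 vs cont=10.2604 → 10.2604 [wait]  node(2,1) S=95.5700 payoff=0.0000 vs cont=1.8306 → 1.8306 [wait]  node(2,2) S=128.1669 payoff=0.0000 vs cont=0.0000 → 0.0000 [wait]  ⇒ S*(2)=-
t_1: node(1,0) S=82.5267 payoff=0.0000 vs cont=6.1838 → 6.1838 [wait]  node(1,1) S=110.6748 payoff=0.0000 vs cont=0.9473 → 0.9473 [wait]  ⇒ S*(1)=-
t_0: node(0,0) S=95.5700 payoff=0.0000 vs cont=3.6524 → 3.6524 [wait]  ⇒ S*(0)=-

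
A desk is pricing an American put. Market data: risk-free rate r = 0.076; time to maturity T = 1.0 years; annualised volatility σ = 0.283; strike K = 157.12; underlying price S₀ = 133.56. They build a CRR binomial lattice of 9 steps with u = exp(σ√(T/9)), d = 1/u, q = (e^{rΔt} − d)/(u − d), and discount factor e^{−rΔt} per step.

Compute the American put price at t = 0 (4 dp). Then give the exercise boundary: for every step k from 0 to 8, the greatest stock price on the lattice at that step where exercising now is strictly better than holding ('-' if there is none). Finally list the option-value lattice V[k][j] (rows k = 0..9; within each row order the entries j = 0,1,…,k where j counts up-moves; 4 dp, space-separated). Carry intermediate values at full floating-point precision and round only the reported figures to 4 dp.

Δt=0.11111, u=1.09893, d=0.90998, q=0.52132, disc=e^(-rΔt)=0.99159
k=9 terminal: V=max(K-S,0) → 99.9773 88.1123 73.7837 56.4799 35.5832 10.3474 0.0000 0.0000 0.0000 0.0000
k=8: j=0 S=62.7955 intr=94.3245 cont=93.0032 V=94.3245[EX]; j=1 S=75.8343 intr=81.2857 cont=79.9645 V=81.2857[EX]; j=2 S=91.5804 intr=65.5396 cont=64.2184 V=65.5396[EX]; j=3 S=110.5960 intr=46.5240 cont=45.2028 V=46.5240[EX]; j=4 S=133.5600 intr=23.5600 cont=22.2388 V=23.5600[EX]; j=5 S=161.2922 intr=0.0000 cont=4.9115 V=4.9115[hold]; j=6 S=194.7826 intr=0.0000 cont=0.0000 V=0.0000[hold]; j=7 S=235.2270 intr=0.0000 cont=0.0000 V=0.0000[hold]; j=8 S=284.0691 intr=0.0000 cont=0.0000 V=0.0000[hold]  S*(8)=133.5600
k=7: j=0 S=69.0077 intr=88.1123 cont=86.7911 V=88.1123[EX]; j=1 S=83.3363 intr=73.7837 cont=72.4625 V=73.7837[EX]; j=2 S=100.6401 intr=56.4799 cont=55.1587 V=56.4799[EX]; j=3 S=121.5368 intr=35.5832 cont=34.2619 V=35.5832[EX]; j=4 S=146.7726 intr=10.3474 cont=13.7219 V=13.7219[hold]; j=5 S=177.2482 intr=0.0000 cont=2.3313 V=2.3313[hold]; j=6 S=214.0517 intr=0.0000 cont=0.0000 V=0.0000[hold]; j=7 S=258.4970 intr=0.0000 cont=0.0000 V=0.0000[hold]  S*(7)=121.5368
k=6: j=0 S=75.8343 intr=81.2857 cont=79.9645 V=81.2857[EX]; j=1 S=91.5804 intr=65.5396 cont=64.2184 V=65.5396[EX]; j=2 S=110.5960 intr=46.5240 cont=45.2028 V=46.5240[EX]; j=3 S=133.5600 intr=23.5600 cont=23.9832 V=23.9832[hold]; j=4 S=161.2922 intr=0.0000 cont=7.7183 V=7.7183[hold]; j=5 S=194.7826 intr=0.0000 cont=1.1066 V=1.1066[hold]; j=6 S=235.2270 intr=0.0000 cont=0.0000 V=0.0000[hold]  S*(6)=110.5960
k=5: j=0 S=83.3363 intr=73.7837 cont=72.4625 V=73.7837[EX]; j=1 S=100.6401 intr=56.4799 cont=55.1587 V=56.4799[EX]; j=2 S=121.5368 intr=35.5832 cont=34.4807 V=35.5832[EX]; j=3 S=146.7726 intr=10.3474 cont=15.3737 V=15.3737[hold]; j=4 S=177.2482 intr=0.0000 cont=4.2356 V=4.2356[hold]; j=5 S=214.0517 intr=0.0000 cont=0.5252 V=0.5252[hold]  S*(5)=121.5368
k=4: j=0 S=91.5804 intr=65.5396 cont=64.2184 V=65.5396[EX]; j=1 S=110.5960 intr=46.5240 cont=45.2028 V=46.5240[EX]; j=2 S=133.5600 intr=23.5600 cont=24.8370 V=24.8370[hold]; j=3 S=161.2922 intr=0.0000 cont=9.4868 V=9.4868[hold]; j=4 S=194.7826 intr=0.0000 cont=2.2820 V=2.2820[hold]  S*(4)=110.5960
k=3: j=0 S=100.6401 intr=56.4799 cont=55.1587 V=56.4799[EX]; j=1 S=121.5368 intr=35.5832 cont=34.9221 V=35.5832[EX]; j=2 S=146.7726 intr=10.3474 cont=16.6931 V=16.6931[hold]; j=3 S=177.2482 intr=0.0000 cont=5.6826 V=5.6826[hold]  S*(3)=121.5368
k=2: j=0 S=110.5960 intr=46.5240 cont=45.2028 V=46.5240[EX]; j=1 S=133.5600 intr=23.5600 cont=25.5191 V=25.5191[hold]; j=2 S=161.2922 intr=0.0000 cont=10.8611 V=10.8611[hold]  S*(2)=110.5960
k=1: j=0 S=121.5368 intr=35.5832 cont=35.2747 V=35.5832[EX]; j=1 S=146.7726 intr=10.3474 cont=17.7273 V=17.7273[hold]  S*(1)=121.5368
k=0: j=0 S=133.5600 intr=23.5600 cont=26.0537 V=26.0537[hold]  S*(0)=-

price = 26.0537
boundary = - 121.5368 110.5960 121.5368 110.5960 121.5368 110.5960 121.5368 133.5600
tree:
26.0537
35.5832 17.7273
46.5240 25.5191 10.8611
56.4799 35.5832 16.6931 5.6826
65.5396 46.5240 24.8370 9.4868 2.2820
73.7837 56.4799 35.5832 15.3737 4.2356 0.5252
81.2857 65.5396 46.5240 23.9832 7.7183 1.1066 0.0000
88.1123 73.7837 56.4799 35.5832 13.7219 2.3313 0.0000 0.0000
94.3245 81.2857 65.5396 46.5240 23.5600 4.9115 0.0000 0.0000 0.0000
99.9773 88.1123 73.7837 56.4799 35.5832 10.3474 0.0000 0.0000 0.0000 0.0000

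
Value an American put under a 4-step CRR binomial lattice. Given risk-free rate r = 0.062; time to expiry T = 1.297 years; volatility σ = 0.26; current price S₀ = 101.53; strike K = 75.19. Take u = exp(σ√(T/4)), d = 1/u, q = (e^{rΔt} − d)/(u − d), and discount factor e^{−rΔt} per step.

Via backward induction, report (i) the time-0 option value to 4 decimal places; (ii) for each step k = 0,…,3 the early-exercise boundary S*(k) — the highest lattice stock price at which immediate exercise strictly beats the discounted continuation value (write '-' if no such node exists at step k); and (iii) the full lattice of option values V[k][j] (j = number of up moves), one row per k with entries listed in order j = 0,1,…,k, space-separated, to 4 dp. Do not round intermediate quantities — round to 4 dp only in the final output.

Δt=0.32425  u=1.15957  d=0.86239  q=0.53139  discount=0.98010
step 4 (expiry): payoffs max(K−S,0) = 19.0332 0.0000 0.0000 0.0000 0.0000
step 3: (k=3,j=0): S=65.1179, (K−S)⁺=10.0721, hold=8.7417 ⇒ V=10.0721 exercise | (k=3,j=1): S=87.5581, (K−S)⁺=0.0000, hold=0.0000 ⇒ V=0.0000 continue | (k=3,j=2): S=117.7314, (K−S)⁺=0.0000, hold=0.0000 ⇒ V=0.0000 continue | (k=3,j=3): S=158.3028, (K−S)⁺=0.0000, hold=0.0000 ⇒ V=0.0000 continue  boundary S*=65.1179
step 2: (k=2,j=0): S=75.5089, (K−S)⁺=0.0000, hold=4.6260 ⇒ V=4.6260 continue | (k=2,j=1): S=101.5300, (K−S)⁺=0.0000, hold=0.0000 ⇒ V=0.0000 continue | (k=2,j=2): S=136.5182, (K−S)⁺=0.0000, hold=0.0000 ⇒ V=0.0000 continue  boundary S*=-
step 1: (k=1,j=0): S=87.5581, (K−S)⁺=0.0000, hold=2.1247 ⇒ V=2.1247 continue | (k=1,j=1): S=117.7314, (K−S)⁺=0.0000, hold=0.0000 ⇒ V=0.0000 continue  boundary S*=-
step 0: (k=0,j=0): S=101.5300, (K−S)⁺=0.0000, hold=0.9758 ⇒ V=0.9758 continue  boundary S*=-

price = 0.9758
boundary = - - - 65.1179
tree:
0.9758
2.1247 0.0000
4.6260 0.0000 0.0000
10.0721 0.0000 0.0000 0.0000
19.0332 0.0000 0.0000 0.0000 0.0000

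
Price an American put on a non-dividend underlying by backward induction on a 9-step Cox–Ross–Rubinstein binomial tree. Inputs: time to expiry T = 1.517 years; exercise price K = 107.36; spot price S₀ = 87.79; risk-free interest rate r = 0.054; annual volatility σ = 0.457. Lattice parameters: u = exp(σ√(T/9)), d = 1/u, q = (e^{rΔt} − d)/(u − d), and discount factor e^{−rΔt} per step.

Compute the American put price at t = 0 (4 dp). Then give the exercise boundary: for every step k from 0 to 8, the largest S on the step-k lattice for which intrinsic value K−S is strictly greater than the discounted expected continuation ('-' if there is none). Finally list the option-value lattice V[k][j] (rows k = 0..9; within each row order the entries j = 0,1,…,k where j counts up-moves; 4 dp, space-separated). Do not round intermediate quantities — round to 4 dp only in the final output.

Δt=0.16856, u=1.20638, d=0.82893, q=0.47746, disc=e^(-rΔt)=0.99094
k=9 terminal: V=max(K-S,0) → 91.1386 83.7521 73.0022 57.3573 34.5885 1.4519 0.0000 0.0000 0.0000 0.0000
k=8: j=0 S=19.5692 intr=87.7908 cont=86.8180 V=87.7908[EX]; j=1 S=28.4801 intr=78.8799 cont=77.9072 V=78.8799[EX]; j=2 S=41.4485 intr=65.9115 cont=64.9387 V=65.9115[EX]; j=3 S=60.3222 intr=47.0378 cont=46.0650 V=47.0378[EX]; j=4 S=87.7900 intr=19.5700 cont=18.5972 V=19.5700[EX]; j=5 S=127.7653 intr=0.0000 cont=0.7518 V=0.7518[hold]; j=6 S=185.9434 intr=0.0000 cont=0.0000 V=0.0000[hold]; j=7 S=270.6130 intr=0.0000 cont=0.0000 V=0.0000[hold]; j=8 S=393.8371 intr=0.0000 cont=0.0000 V=0.0000[hold]  S*(8)=87.7900
k=7: j=0 S=23.6079 intr=83.7521 cont=82.7793 V=83.7521[EX]; j=1 S=34.3578 intr=73.0022 cont=72.0294 V=73.0022[EX]; j=2 S=50.0027 intr=57.3573 cont=56.3846 V=57.3573[EX]; j=3 S=72.7715 intr=34.5885 cont=33.6158 V=34.5885[EX]; j=4 S=105.9081 intr=1.4519 cont=10.4893 V=10.4893[hold]; j=5 S=154.1334 intr=0.0000 cont=0.3893 V=0.3893[hold]; j=6 S=224.3183 intr=0.0000 cont=0.0000 V=0.0000[hold]; j=7 S=326.4620 intr=0.0000 cont=0.0000 V=0.0000[hold]  S*(7)=72.7715
k=6: j=0 S=28.4801 intr=78.8799 cont=77.9072 V=78.8799[EX]; j=1 S=41.4485 intr=65.9115 cont=64.9387 V=65.9115[EX]; j=2 S=60.3222 intr=47.0378 cont=46.0650 V=47.0378[EX]; j=3 S=87.7900 intr=19.5700 cont=22.8731 V=22.8731[hold]; j=4 S=127.7653 intr=0.0000 cont=5.6156 V=5.6156[hold]; j=5 S=185.9434 intr=0.0000 cont=0.2016 V=0.2016[hold]; j=6 S=270.6130 intr=0.0000 cont=0.0000 V=0.0000[hold]  S*(6)=60.3222
k=5: j=0 S=34.3578 intr=73.0022 cont=72.0294 V=73.0022[EX]; j=1 S=50.0027 intr=57.3573 cont=56.3846 V=57.3573[EX]; j=2 S=72.7715 intr=34.5885 cont=35.1786 V=35.1786[hold]; j=3 S=105.9081 intr=1.4519 cont=14.5008 V=14.5008[hold]; j=4 S=154.1334 intr=0.0000 cont=3.0032 V=3.0032[hold]; j=5 S=224.3183 intr=0.0000 cont=0.1044 V=0.1044[hold]  S*(5)=50.0027
k=4: j=0 S=41.4485 intr=65.9115 cont=64.9387 V=65.9115[EX]; j=1 S=60.3222 intr=47.0378 cont=46.3442 V=47.0378[EX]; j=2 S=87.7900 intr=19.5700 cont=25.0766 V=25.0766[hold]; j=3 S=127.7653 intr=0.0000 cont=8.9296 V=8.9296[hold]; j=4 S=185.9434 intr=0.0000 cont=1.6045 V=1.6045[hold]  S*(4)=60.3222
k=3: j=0 S=50.0027 intr=57.3573 cont=56.3846 V=57.3573[EX]; j=1 S=72.7715 intr=34.5885 cont=36.2211 V=36.2211[hold]; j=2 S=105.9081 intr=1.4519 cont=17.2097 V=17.2097[hold]; j=3 S=154.1334 intr=0.0000 cont=5.3829 V=5.3829[hold]  S*(3)=50.0027
k=2: j=0 S=60.3222 intr=47.0378 cont=46.8375 V=47.0378[EX]; j=1 S=87.7900 intr=19.5700 cont=26.8981 V=26.8981[hold]; j=2 S=127.7653 intr=0.0000 cont=11.4582 V=11.4582[hold]  S*(2)=60.3222
k=1: j=0 S=72.7715 intr=34.5885 cont=37.0829 V=37.0829[hold]; j=1 S=105.9081 intr=1.4519 cont=19.3493 V=19.3493[hold]  S*(1)=-
k=0: j=0 S=87.7900 intr=19.5700 cont=28.3566 V=28.3566[hold]  S*(0)=-

price = 28.3566
boundary = - - 60.3222 50.0027 60.3222 50.0027 60.3222 72.7715 87.7900
tree:
28.3566
37.0829 19.3493
47.0378 26.8981 11.4582
57.3573 36.2211 17.2097 5.3829
65.9115 47.0378 25.0766 8.9296 1.6045
73.0022 57.3573 35.1786 14.5008 3.0032 0.1044
78.8799 65.9115 47.0378 22.8731 5.6156 0.2016 0.0000
83.7521 73.0022 57.3573 34.5885 10.4893 0.3893 0.0000 0.0000
87.7908 78.8799 65.9115 47.0378 19.5700 0.7518 0.0000 0.0000 0.0000
91.1386 83.7521 73.0022 57.3573 34.5885 1.4519 0.0000 0.0000 0.0000 0.0000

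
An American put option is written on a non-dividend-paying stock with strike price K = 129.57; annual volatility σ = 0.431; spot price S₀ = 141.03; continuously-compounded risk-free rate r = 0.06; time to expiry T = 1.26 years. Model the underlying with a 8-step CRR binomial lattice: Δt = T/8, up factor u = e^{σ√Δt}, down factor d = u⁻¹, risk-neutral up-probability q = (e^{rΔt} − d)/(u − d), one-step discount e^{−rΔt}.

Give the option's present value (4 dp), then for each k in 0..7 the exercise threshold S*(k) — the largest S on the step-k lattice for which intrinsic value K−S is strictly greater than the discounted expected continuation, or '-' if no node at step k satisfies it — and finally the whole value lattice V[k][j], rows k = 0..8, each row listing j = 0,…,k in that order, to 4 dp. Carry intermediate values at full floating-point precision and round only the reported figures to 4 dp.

params: Δt=0.15750 u=1.18655 d=0.84278 q=0.48496 e^(-rΔt)=0.99059
t_8 payoffs: 93.6753 79.0340 58.4206 29.3992 0.0000 0.0000 0.0000 0.0000 0.0000
t_7: node(7,0) S=42.5908 payoff=86.9792 vs cont=85.7605 → 86.9792 [stop]  node(7,1) S=59.9633 payoff=69.6067 vs cont=68.3880 → 69.6067 [stop]  node(7,2) S=84.4221 payoff=45.1479 vs cont=43.9292 → 45.1479 [stop]  node(7,3) S=118.8574 payoff=10.7126 vs cont=14.9993 → 14.9993 [wait]  node(7,4) S=167.3388 payoff=0.0000 vs cont=0.0000 → 0.0000 [wait]  node(7,5) S=235.5954 payoff=0.0000 vs cont=0.0000 → 0.0000 [wait]  node(7,6) S=331.6936 payoff=0.0000 vs cont=0.0000 → 0.0000 [wait]  node(7,7) S=466.9898 payoff=0.0000 vs cont=0.0000 → 0.0000 [wait]  ⇒ S*(7)=84.4221
t_6: node(6,0) S=50.5360 payoff=79.0340 vs cont=77.8153 → 79.0340 [stop]  node(6,1) S=71.1494 payoff=58.4206 vs cont=57.2020 → 58.4206 [stop]  node(6,2) S=100.1708 payoff=29.3992 vs cont=30.2398 → 30.2398 [wait]  node(6,3) S=141.0300 payoff=0.0000 vs cont=7.6525 → 7.6525 [wait]  node(6,4) S=198.5554 payoff=0.0000 vs cont=0.0000 → 0.0000 [wait]  node(6,5) S=279.5452 payoff=0.0000 vs cont=0.0000 → 0.0000 [wait]  node(6,6) S=393.5702 payoff=0.0000 vs cont=0.0000 → 0.0000 [wait]  ⇒ S*(6)=71.1494
t_5: node(5,0) S=59.9633 payoff=69.6067 vs cont=68.3880 → 69.6067 [stop]  node(5,1) S=84.4221 payoff=45.1479 vs cont=44.3331 → 45.1479 [stop]  node(5,2) S=118.8574 payoff=10.7126 vs cont=19.1045 → 19.1045 [wait]  node(5,3) S=167.3388 payoff=0.0000 vs cont=3.9043 → 3.9043 [wait]  node(5,4) S=235.5954 payoff=0.0000 vs cont=0.0000 → 0.0000 [wait]  node(5,5) S=331.6936 payoff=0.0000 vs cont=0.0000 → 0.0000 [wait]  ⇒ S*(5)=84.4221
t_4: node(4,0) S=71.1494 payoff=58.4206 vs cont=57.2020 → 58.4206 [stop]  node(4,1) S=100.1708 payoff=29.3992 vs cont=32.2120 → 32.2120 [wait]  node(4,2) S=141.0300 payoff=0.0000 vs cont=11.6226 → 11.6226 [wait]  node(4,3) S=198.5554 payoff=0.0000 vs cont=1.9919 → 1.9919 [wait]  node(4,4) S=279.5452 payoff=0.0000 vs cont=0.0000 → 0.0000 [wait]  ⇒ S*(4)=71.1494
t_3: node(3,0) S=84.4221 payoff=45.1479 vs cont=45.2805 → 45.2805 [wait]  node(3,1) S=118.8574 payoff=10.7126 vs cont=22.0179 → 22.0179 [wait]  node(3,2) S=167.3388 payoff=0.0000 vs cont=6.8867 → 6.8867 [wait]  node(3,3) S=235.5954 payoff=0.0000 vs cont=1.0163 → 1.0163 [wait]  ⇒ S*(3)=-
t_2: node(2,0) S=100.1708 payoff=29.3992 vs cont=33.6792 → 33.6792 [wait]  node(2,1) S=141.0300 payoff=0.0000 vs cont=14.5418 → 14.5418 [wait]  node(2,2) S=198.5554 payoff=0.0000 vs cont=4.0018 → 4.0018 [wait]  ⇒ S*(2)=-
t_1: node(1,0) S=118.8574 payoff=10.7126 vs cont=24.1688 → 24.1688 [wait]  node(1,1) S=167.3388 payoff=0.0000 vs cont=9.3416 → 9.3416 [wait]  ⇒ S*(1)=-
t_0: node(0,0) S=141.0300 payoff=0.0000 vs cont=16.8185 → 16.8185 [wait]  ⇒ S*(0)=-

price = 16.8185
boundary = - - - - 71.1494 84.4221 71.1494 84.4221
tree:
16.8185
24.1688 9.3416
33.6792 14.5418 4.0018
45.2805 22.0179 6.8867 1.0163
58.4206 32.2120 11.6226 1.9919 0.0000
69.6067 45.1479 19.1045 3.9043 0.0000 0.0000
79.0340 58.4206 30.2398 7.6525 0.0000 0.0000 0.0000
86.9792 69.6067 45.1479 14.9993 0.0000 0.0000 0.0000 0.0000
93.6753 79.0340 58.4206 29.3992 0.0000 0.0000 0.0000 0.0000 0.0000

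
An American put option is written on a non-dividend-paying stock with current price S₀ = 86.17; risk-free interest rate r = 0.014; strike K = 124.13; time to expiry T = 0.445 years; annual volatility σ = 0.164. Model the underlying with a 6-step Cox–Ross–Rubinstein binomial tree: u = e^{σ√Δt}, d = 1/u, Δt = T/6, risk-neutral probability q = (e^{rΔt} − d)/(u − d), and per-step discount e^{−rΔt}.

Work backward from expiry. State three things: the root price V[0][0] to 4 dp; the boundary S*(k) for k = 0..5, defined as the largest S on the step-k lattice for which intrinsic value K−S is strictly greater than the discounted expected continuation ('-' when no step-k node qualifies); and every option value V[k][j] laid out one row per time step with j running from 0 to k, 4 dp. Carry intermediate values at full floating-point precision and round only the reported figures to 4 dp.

params: Δt=0.07417 u=1.04568 d=0.95632 q=0.50046 e^(-rΔt)=0.99896
t_6 payoffs: 58.2165 52.0577 45.3235 37.9600 29.9085 21.1047 11.4784
t_5: node(5,0) S=68.9242 payoff=55.2058 vs cont=55.0770 → 55.2058 [stop]  node(5,1) S=75.3642 payoff=48.7658 vs cont=48.6369 → 48.7658 [stop]  node(5,2) S=82.4061 payoff=41.7239 vs cont=41.5951 → 41.7239 [stop]  node(5,3) S=90.1059 payoff=34.0241 vs cont=33.8953 → 34.0241 [stop]  node(5,4) S=98.5251 payoff=25.6049 vs cont=25.4761 → 25.6049 [stop]  node(5,5) S=107.7310 payoff=16.3990 vs cont=16.2702 → 16.3990 [stop]  ⇒ S*(5)=107.7310
t_4: node(4,0) S=72.0723 payoff=52.0577 vs cont=51.9289 → 52.0577 [stop]  node(4,1) S=78.8065 payoff=45.3235 vs cont=45.1946 → 45.3235 [stop]  node(4,2) S=86.1700 payoff=37.9600 vs cont=37.8312 → 37.9600 [stop]  node(4,3) S=94.2215 payoff=29.9085 vs cont=29.7797 → 29.9085 [stop]  node(4,4) S=103.0253 payoff=21.1047 vs cont=20.9759 → 21.1047 [stop]  ⇒ S*(4)=103.0253
t_3: node(3,0) S=75.3642 payoff=48.7658 vs cont=48.6369 → 48.7658 [stop]  node(3,1) S=82.4061 payoff=41.7239 vs cont=41.5951 → 41.7239 [stop]  node(3,2) S=90.1059 payoff=34.0241 vs cont=33.8953 → 34.0241 [stop]  node(3,3) S=98.5251 payoff=25.6049 vs cont=25.4761 → 25.6049 [stop]  ⇒ S*(3)=98.5251
t_2: node(2,0) S=78.8065 payoff=45.3235 vs cont=45.1946 → 45.3235 [stop]  node(2,1) S=86.1700 payoff=37.9600 vs cont=37.8312 → 37.9600 [stop]  node(2,2) S=94.2215 payoff=29.9085 vs cont=29.7797 → 29.9085 [stop]  ⇒ S*(2)=94.2215
t_1: node(1,0) S=82.4061 payoff=41.7239 vs cont=41.5951 → 41.7239 [stop]  node(1,1) S=90.1059 payoff=34.0241 vs cont=33.8953 → 34.0241 [stop]  ⇒ S*(1)=90.1059
t_0: node(0,0) S=86.1700 payoff=37.9600 vs cont=37.8312 → 37.9600 [stop]  ⇒ S*(0)=86.1700

price = 37.9600
boundary = 86.1700 90.1059 94.2215 98.5251 103.0253 107.7310
tree:
37.9600
41.7239 34.0241
45.3235 37.9600 29.9085
48.7658 41.7239 34.0241 25.6049
52.0577 45.3235 37.9600 29.9085 21.1047
55.2058 48.7658 41.7239 34.0241 25.6049 16.3990
58.2165 52.0577 45.3235 37.9600 29.9085 21.1047 11.4784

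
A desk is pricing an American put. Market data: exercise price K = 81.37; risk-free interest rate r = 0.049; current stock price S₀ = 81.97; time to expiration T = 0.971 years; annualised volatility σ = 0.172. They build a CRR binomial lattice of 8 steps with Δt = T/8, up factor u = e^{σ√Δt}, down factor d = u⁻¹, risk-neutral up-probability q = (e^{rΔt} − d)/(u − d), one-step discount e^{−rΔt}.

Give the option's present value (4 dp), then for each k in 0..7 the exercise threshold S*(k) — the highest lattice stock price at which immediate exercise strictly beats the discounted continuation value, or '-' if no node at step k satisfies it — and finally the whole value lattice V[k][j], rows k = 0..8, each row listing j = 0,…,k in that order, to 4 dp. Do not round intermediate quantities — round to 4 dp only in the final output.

price = 3.7703
boundary = - - - 68.4829 72.7121 68.4829 72.7121 77.2024
tree:
3.7703
5.8847 1.9729
8.8796 3.3448 0.8015
12.8871 5.4923 1.5138 0.1907
16.8702 8.6579 2.7995 0.4122 0.0000
20.6217 12.8871 5.0287 0.8914 0.0000 0.0000
24.1550 16.8702 8.6579 1.9274 0.0000 0.0000 0.0000
27.4828 20.6217 12.8871 4.1676 0.0000 0.0000 0.0000 0.0000
30.6170 24.1550 16.8702 8.6579 0.0000 0.0000 0.0000 0.0000 0.0000

Δt=0.12137, u=1.06175, d=0.94184, q=0.53477, disc=e^(-rΔt)=0.99407
k=8 terminal: V=max(K-S,0) → 30.6170 24.1550 16.8702 8.6579 0.0000 0.0000 0.0000 0.0000 0.0000
k=7: j=0 S=53.8872 intr=27.4828 cont=27.0003 V=27.4828[EX]; j=1 S=60.7483 intr=20.6217 cont=20.1392 V=20.6217[EX]; j=2 S=68.4829 intr=12.8871 cont=12.4046 V=12.8871[EX]; j=3 S=77.2024 intr=4.1676 cont=4.0041 V=4.1676[EX]; j=4 S=87.0320 intr=0.0000 cont=0.0000 V=0.0000[hold]; j=5 S=98.1132 intr=0.0000 cont=0.0000 V=0.0000[hold]; j=6 S=110.6053 intr=0.0000 cont=0.0000 V=0.0000[hold]; j=7 S=124.6879 intr=0.0000 cont=0.0000 V=0.0000[hold]  S*(7)=77.2024
k=6: j=0 S=57.2150 intr=24.1550 cont=23.6725 V=24.1550[EX]; j=1 S=64.4998 intr=16.8702 cont=16.3877 V=16.8702[EX]; j=2 S=72.7121 intr=8.6579 cont=8.1754 V=8.6579[EX]; j=3 S=81.9700 intr=0.0000 cont=1.9274 V=1.9274[hold]; j=4 S=92.4067 intr=0.0000 cont=0.0000 V=0.0000[hold]; j=5 S=104.1722 intr=0.0000 cont=0.0000 V=0.0000[hold]; j=6 S=117.4357 intr=0.0000 cont=0.0000 V=0.0000[hold]  S*(6)=72.7121
k=5: j=0 S=60.7483 intr=20.6217 cont=20.1392 V=20.6217[EX]; j=1 S=68.4829 intr=12.8871 cont=12.4046 V=12.8871[EX]; j=2 S=77.2024 intr=4.1676 cont=5.0287 V=5.0287[hold]; j=3 S=87.0320 intr=0.0000 cont=0.8914 V=0.8914[hold]; j=4 S=98.1132 intr=0.0000 cont=0.0000 V=0.0000[hold]; j=5 S=110.6053 intr=0.0000 cont=0.0000 V=0.0000[hold]  S*(5)=68.4829
k=4: j=0 S=64.4998 intr=16.8702 cont=16.3877 V=16.8702[EX]; j=1 S=72.7121 intr=8.6579 cont=8.6332 V=8.6579[EX]; j=2 S=81.9700 intr=0.0000 cont=2.7995 V=2.7995[hold]; j=3 S=92.4067 intr=0.0000 cont=0.4122 V=0.4122[hold]; j=4 S=104.1722 intr=0.0000 cont=0.0000 V=0.0000[hold]  S*(4)=72.7121
k=3: j=0 S=68.4829 intr=12.8871 cont=12.4046 V=12.8871[EX]; j=1 S=77.2024 intr=4.1676 cont=5.4923 V=5.4923[hold]; j=2 S=87.0320 intr=0.0000 cont=1.5138 V=1.5138[hold]; j=3 S=98.1132 intr=0.0000 cont=0.1907 V=0.1907[hold]  S*(3)=68.4829
k=2: j=0 S=72.7121 intr=8.6579 cont=8.8796 V=8.8796[hold]; j=1 S=81.9700 intr=0.0000 cont=3.3448 V=3.3448[hold]; j=2 S=92.4067 intr=0.0000 cont=0.8015 V=0.8015[hold]  S*(2)=-
k=1: j=0 S=77.2024 intr=4.1676 cont=5.8847 V=5.8847[hold]; j=1 S=87.0320 intr=0.0000 cont=1.9729 V=1.9729[hold]  S*(1)=-
k=0: j=0 S=81.9700 intr=0.0000 cont=3.7703 V=3.7703[hold]  S*(0)=-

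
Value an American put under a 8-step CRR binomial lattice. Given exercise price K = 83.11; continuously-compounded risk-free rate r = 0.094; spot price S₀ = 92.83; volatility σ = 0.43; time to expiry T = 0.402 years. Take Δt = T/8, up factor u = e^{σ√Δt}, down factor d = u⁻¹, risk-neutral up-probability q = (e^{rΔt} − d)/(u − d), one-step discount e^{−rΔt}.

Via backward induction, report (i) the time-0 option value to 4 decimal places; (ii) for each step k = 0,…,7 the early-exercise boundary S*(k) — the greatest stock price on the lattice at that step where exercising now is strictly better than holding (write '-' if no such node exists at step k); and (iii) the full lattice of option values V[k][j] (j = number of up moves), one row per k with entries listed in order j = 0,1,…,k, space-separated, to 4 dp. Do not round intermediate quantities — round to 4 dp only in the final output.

price = 4.7019
boundary = - - - - 63.1306 57.3295 63.1306 69.5188
tree:
4.7019
7.0756 2.3770
10.3540 3.8699 0.9091
14.6619 6.1516 1.6289 0.1992
19.9794 9.4925 2.8748 0.4007 0.0000
25.7805 14.1084 4.9746 0.8059 0.0000 0.0000
31.0486 19.9794 8.3814 1.6209 0.0000 0.0000 0.0000
35.8326 25.7805 13.5912 3.2600 0.0000 0.0000 0.0000 0.0000
40.1770 31.0486 19.9794 6.5567 0.0000 0.0000 0.0000 0.0000 0.0000

Δt=0.05025  u=1.10119  d=0.90811  q=0.50044  discount=0.99529
step 8 (expiry): payoffs max(K−S,0) = 40.1770 31.0486 19.9794 6.5567 0.0000 0.0000 0.0000 0.0000 0.0000
step 7: (k=7,j=0): S=47.2774, (K−S)⁺=35.8326, hold=35.4409 ⇒ V=35.8326 exercise | (k=7,j=1): S=57.3295, (K−S)⁺=25.7805, hold=25.3889 ⇒ V=25.7805 exercise | (k=7,j=2): S=69.5188, (K−S)⁺=13.5912, hold=13.1996 ⇒ V=13.5912 exercise | (k=7,j=3): S=84.2997, (K−S)⁺=0.0000, hold=3.2600 ⇒ V=3.2600 continue | (k=7,j=4): S=102.2234, (K−S)⁺=0.0000, hold=0.0000 ⇒ V=0.0000 continue | (k=7,j=5): S=123.9580, (K−S)⁺=0.0000, hold=0.0000 ⇒ V=0.0000 continue | (k=7,j=6): S=150.3138, (K−S)⁺=0.0000, hold=0.0000 ⇒ V=0.0000 continue | (k=7,j=7): S=182.2732, (K−S)⁺=0.0000, hold=0.0000 ⇒ V=0.0000 continue  boundary S*=69.5188
step 6: (k=6,j=0): S=52.0614, (K−S)⁺=31.0486, hold=30.6570 ⇒ V=31.0486 exercise | (k=6,j=1): S=63.1306, (K−S)⁺=19.9794, hold=19.5877 ⇒ V=19.9794 exercise | (k=6,j=2): S=76.5533, (K−S)⁺=6.5567, hold=8.3814 ⇒ V=8.3814 continue | (k=6,j=3): S=92.8300, (K−S)⁺=0.0000, hold=1.6209 ⇒ V=1.6209 continue | (k=6,j=4): S=112.5674, (K−S)⁺=0.0000, hold=0.0000 ⇒ V=0.0000 continue | (k=6,j=5): S=136.5013, (K−S)⁺=0.0000, hold=0.0000 ⇒ V=0.0000 continue | (k=6,j=6): S=165.5239, (K−S)⁺=0.0000, hold=0.0000 ⇒ V=0.0000 continue  boundary S*=63.1306
step 5: (k=5,j=0): S=57.3295, (K−S)⁺=25.7805, hold=25.3889 ⇒ V=25.7805 exercise | (k=5,j=1): S=69.5188, (K−S)⁺=13.5912, hold=14.1084 ⇒ V=14.1084 continue | (k=5,j=2): S=84.2997, (K−S)⁺=0.0000, hold=4.9746 ⇒ V=4.9746 continue | (k=5,j=3): S=102.2234, (K−S)⁺=0.0000, hold=0.8059 ⇒ V=0.8059 continue | (k=5,j=4): S=123.9580, (K−S)⁺=0.0000, hold=0.0000 ⇒ V=0.0000 continue | (k=5,j=5): S=150.3138, (K−S)⁺=0.0000, hold=0.0000 ⇒ V=0.0000 continue  boundary S*=57.3295
step 4: (k=4,j=0): S=63.1306, (K−S)⁺=19.9794, hold=19.8454 ⇒ V=19.9794 exercise | (k=4,j=1): S=76.5533, (K−S)⁺=6.5567, hold=9.4925 ⇒ V=9.4925 continue | (k=4,j=2): S=92.8300, (K−S)⁺=0.0000, hold=2.8748 ⇒ V=2.8748 continue | (k=4,j=3): S=112.5674, (K−S)⁺=0.0000, hold=0.4007 ⇒ V=0.4007 continue | (k=4,j=4): S=136.5013, (K−S)⁺=0.0000, hold=0.0000 ⇒ V=0.0000 continue  boundary S*=63.1306
step 3: (k=3,j=0): S=69.5188, (K−S)⁺=13.5912, hold=14.6619 ⇒ V=14.6619 continue | (k=3,j=1): S=84.2997, (K−S)⁺=0.0000, hold=6.1516 ⇒ V=6.1516 continue | (k=3,j=2): S=102.2234, (K−S)⁺=0.0000, hold=1.6289 ⇒ V=1.6289 continue | (k=3,j=3): S=123.9580, (K−S)⁺=0.0000, hold=0.1992 ⇒ V=0.1992 continue  boundary S*=-
step 2: (k=2,j=0): S=76.5533, (K−S)⁺=6.5567, hold=10.3540 ⇒ V=10.3540 continue | (k=2,j=1): S=92.8300, (K−S)⁺=0.0000, hold=3.8699 ⇒ V=3.8699 continue | (k=2,j=2): S=112.5674, (K−S)⁺=0.0000, hold=0.9091 ⇒ V=0.9091 continue  boundary S*=-
step 1: (k=1,j=0): S=84.2997, (K−S)⁺=0.0000, hold=7.0756 ⇒ V=7.0756 continue | (k=1,j=1): S=102.2234, (K−S)⁺=0.0000, hold=2.3770 ⇒ V=2.3770 continue  boundary S*=-
step 0: (k=0,j=0): S=92.8300, (K−S)⁺=0.0000, hold=4.7019 ⇒ V=4.7019 continue  boundary S*=-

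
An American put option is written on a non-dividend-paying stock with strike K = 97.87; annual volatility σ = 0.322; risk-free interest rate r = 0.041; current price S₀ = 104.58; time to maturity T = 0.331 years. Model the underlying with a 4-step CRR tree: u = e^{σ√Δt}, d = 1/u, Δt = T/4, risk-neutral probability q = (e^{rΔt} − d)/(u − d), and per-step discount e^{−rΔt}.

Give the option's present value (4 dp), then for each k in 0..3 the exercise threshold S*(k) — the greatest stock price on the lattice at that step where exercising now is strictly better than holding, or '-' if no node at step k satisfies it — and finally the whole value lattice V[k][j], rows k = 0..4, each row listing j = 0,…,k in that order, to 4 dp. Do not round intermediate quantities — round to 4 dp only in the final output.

params: Δt=0.08275 u=1.09705 d=0.91153 q=0.49518 e^(-rΔt)=0.99661
t_4 payoffs: 25.6698 10.9753 0.0000 0.0000 0.0000
t_3: node(3,0) S=79.2074 payoff=18.6626 vs cont=18.3311 → 18.6626 [stop]  node(3,1) S=95.3281 payoff=2.5419 vs cont=5.5218 → 5.5218 [wait]  node(3,2) S=114.7298 payoff=0.0000 vs cont=0.0000 → 0.0000 [wait]  node(3,3) S=138.0802 payoff=0.0000 vs cont=0.0000 → 0.0000 [wait]  ⇒ S*(3)=79.2074
t_2: node(2,0) S=86.8947 payoff=10.9753 vs cont=12.1144 → 12.1144 [wait]  node(2,1) S=104.5800 payoff=0.0000 vs cont=2.7781 → 2.7781 [wait]  node(2,2) S=125.8647 payoff=0.0000 vs cont=0.0000 → 0.0000 [wait]  ⇒ S*(2)=-
t_1: node(1,0) S=95.3281 payoff=2.5419 vs cont=7.4659 → 7.4659 [wait]  node(1,1) S=114.7298 payoff=0.0000 vs cont=1.3977 → 1.3977 [wait]  ⇒ S*(1)=-
t_0: node(0,0) S=104.5800 payoff=0.0000 vs cont=4.4459 → 4.4459 [wait]  ⇒ S*(0)=-

price = 4.4459
boundary = - - - 79.2074
tree:
4.4459
7.4659 1.3977
12.1144 2.7781 0.0000
18.6626 5.5218 0.0000 0.0000
25.6698 10.9753 0.0000 0.0000 0.0000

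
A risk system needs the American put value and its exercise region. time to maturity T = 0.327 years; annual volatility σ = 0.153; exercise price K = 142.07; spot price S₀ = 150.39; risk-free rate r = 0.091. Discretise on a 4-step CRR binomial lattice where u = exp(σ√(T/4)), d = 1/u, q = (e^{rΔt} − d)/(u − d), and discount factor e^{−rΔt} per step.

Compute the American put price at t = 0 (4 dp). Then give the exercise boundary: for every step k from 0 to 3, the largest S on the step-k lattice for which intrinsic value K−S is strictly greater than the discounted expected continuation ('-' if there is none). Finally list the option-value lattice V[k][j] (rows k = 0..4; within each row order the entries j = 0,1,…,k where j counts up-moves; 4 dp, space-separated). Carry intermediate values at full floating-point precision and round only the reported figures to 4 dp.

params: Δt=0.08175 u=1.04472 d=0.95720 q=0.57438 e^(-rΔt)=0.99259
t_4 payoffs: 15.8219 4.2787 0.0000 0.0000 0.0000
t_3: node(3,0) S=131.8935 payoff=10.1765 vs cont=9.1235 → 10.1765 [stop]  node(3,1) S=143.9529 payoff=0.0000 vs cont=1.8076 → 1.8076 [wait]  node(3,2) S=157.1149 payoff=0.0000 vs cont=0.0000 → 0.0000 [wait]  node(3,3) S=171.4804 payoff=0.0000 vs cont=0.0000 → 0.0000 [wait]  ⇒ S*(3)=131.8935
t_2: node(2,0) S=137.7913 payoff=4.2787 vs cont=5.3297 → 5.3297 [wait]  node(2,1) S=150.3900 payoff=0.0000 vs cont=0.7636 → 0.7636 [wait]  node(2,2) S=164.1406 payoff=0.0000 vs cont=0.0000 → 0.0000 [wait]  ⇒ S*(2)=-
t_1: node(1,0) S=143.9529 payoff=0.0000 vs cont=2.6870 → 2.6870 [wait]  node(1,1) S=157.1149 payoff=0.0000 vs cont=0.3226 → 0.3226 [wait]  ⇒ S*(1)=-
t_0: node(0,0) S=150.3900 payoff=0.0000 vs cont=1.3191 → 1.3191 [wait]  ⇒ S*(0)=-

price = 1.3191
boundary = - - - 131.8935
tree:
1.3191
2.6870 0.3226
5.3297 0.7636 0.0000
10.1765 1.8076 0.0000 0.0000
15.8219 4.2787 0.0000 0.0000 0.0000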